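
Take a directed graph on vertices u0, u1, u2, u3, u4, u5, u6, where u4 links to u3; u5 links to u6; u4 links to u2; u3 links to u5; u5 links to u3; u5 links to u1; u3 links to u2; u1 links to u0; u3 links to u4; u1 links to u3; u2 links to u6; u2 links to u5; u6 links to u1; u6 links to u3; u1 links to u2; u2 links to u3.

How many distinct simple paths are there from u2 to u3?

u2→u3
u2→u5→u1→u3
u2→u5→u3
u2→u5→u6→u1→u3
u2→u5→u6→u3
u2→u6→u1→u3
u2→u6→u3

7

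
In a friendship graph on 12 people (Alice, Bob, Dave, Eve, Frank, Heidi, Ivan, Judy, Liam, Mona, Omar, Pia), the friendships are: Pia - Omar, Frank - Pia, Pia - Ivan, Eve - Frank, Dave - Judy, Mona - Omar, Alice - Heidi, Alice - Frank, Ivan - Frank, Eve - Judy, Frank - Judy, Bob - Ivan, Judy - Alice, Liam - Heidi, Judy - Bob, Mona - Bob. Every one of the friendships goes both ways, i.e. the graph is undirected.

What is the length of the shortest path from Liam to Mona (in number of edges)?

5

Distance 0: Liam.
Distance 1: Heidi.
Distance 2: Alice.
Distance 3: Frank, Judy.
Distance 4: Bob, Dave, Eve, Ivan, Pia.
Distance 5: Mona, Omar — contains Mona.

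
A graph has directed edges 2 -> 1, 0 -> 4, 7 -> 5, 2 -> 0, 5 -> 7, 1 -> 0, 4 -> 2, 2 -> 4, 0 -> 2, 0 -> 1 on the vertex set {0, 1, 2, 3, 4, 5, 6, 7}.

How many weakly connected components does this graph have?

From 0: component {0, 1, 2, 4}.
From 3: component {3}.
From 5: component {5, 7}.
From 6: component {6}.
That's 4 components.

4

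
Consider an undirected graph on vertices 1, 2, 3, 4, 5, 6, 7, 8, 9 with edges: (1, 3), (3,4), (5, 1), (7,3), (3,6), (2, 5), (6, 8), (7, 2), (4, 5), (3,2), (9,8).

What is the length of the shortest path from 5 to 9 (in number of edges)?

5

Distance 0: 5.
Distance 1: 1, 2, 4.
Distance 2: 3, 7.
Distance 3: 6.
Distance 4: 8.
Distance 5: 9 — contains 9.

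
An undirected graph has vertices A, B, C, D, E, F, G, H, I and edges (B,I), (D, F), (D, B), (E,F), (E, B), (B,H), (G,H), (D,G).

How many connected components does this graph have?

3

From A: component {A}.
From B: component {B, D, E, F, G, H, I}.
From C: component {C}.
That's 3 components.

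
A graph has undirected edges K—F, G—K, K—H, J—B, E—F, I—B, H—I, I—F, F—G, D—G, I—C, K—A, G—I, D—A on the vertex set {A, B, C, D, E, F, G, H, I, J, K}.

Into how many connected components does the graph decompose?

1

From A: component {A, B, C, D, E, F, G, H, I, J, K}.
That's 1 component.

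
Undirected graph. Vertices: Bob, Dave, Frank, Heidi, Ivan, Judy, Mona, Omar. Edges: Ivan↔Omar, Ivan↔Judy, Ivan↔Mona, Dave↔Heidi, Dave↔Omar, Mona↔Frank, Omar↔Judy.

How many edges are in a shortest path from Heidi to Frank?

Distance 0: Heidi.
Distance 1: Dave.
Distance 2: Omar.
Distance 3: Ivan, Judy.
Distance 4: Mona.
Distance 5: Frank — contains Frank.

5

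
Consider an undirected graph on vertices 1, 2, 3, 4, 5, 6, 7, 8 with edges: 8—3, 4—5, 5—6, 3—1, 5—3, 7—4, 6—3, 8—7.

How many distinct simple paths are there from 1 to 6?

1–3–5–6
1–3–6
1–3–8–7–4–5–6

3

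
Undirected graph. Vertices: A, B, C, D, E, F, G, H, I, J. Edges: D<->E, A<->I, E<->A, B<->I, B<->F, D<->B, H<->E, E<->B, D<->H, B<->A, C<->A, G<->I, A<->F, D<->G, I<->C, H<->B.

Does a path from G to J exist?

Explore from G.
Distance 1: reach D, I.
Distance 2: reach A, B, C, E, H.
Distance 3: reach F.
The search is exhausted without reaching J; it lies in a different component.

No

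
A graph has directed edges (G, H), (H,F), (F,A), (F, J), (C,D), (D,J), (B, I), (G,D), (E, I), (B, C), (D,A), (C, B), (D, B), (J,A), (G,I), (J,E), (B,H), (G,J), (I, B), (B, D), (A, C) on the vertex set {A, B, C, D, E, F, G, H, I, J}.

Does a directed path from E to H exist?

Explore from E.
Distance 1: reach I.
Distance 2: reach B.
Distance 3: reach C, D, H.
Found H.

Yes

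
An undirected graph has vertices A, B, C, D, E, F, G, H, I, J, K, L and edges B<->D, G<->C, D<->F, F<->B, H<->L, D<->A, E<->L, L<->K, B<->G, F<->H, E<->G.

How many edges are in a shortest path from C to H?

4

Distance 0: C.
Distance 1: G.
Distance 2: B, E.
Distance 3: D, F, L.
Distance 4: A, H, K — contains H.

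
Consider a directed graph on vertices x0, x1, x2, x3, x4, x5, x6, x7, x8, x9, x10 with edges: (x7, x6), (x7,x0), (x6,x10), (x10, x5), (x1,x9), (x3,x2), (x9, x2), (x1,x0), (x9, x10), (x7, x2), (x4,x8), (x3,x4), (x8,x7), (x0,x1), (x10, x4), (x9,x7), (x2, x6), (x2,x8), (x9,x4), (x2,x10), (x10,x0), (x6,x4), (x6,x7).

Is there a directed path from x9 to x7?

Explore from x9.
Distance 1: reach x2, x4, x7, x10.
Found x7.

Yes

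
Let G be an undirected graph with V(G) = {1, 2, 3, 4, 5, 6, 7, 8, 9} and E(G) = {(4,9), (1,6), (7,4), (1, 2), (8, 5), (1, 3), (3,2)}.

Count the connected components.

3

From 1: component {1, 2, 3, 6}.
From 4: component {4, 7, 9}.
From 5: component {5, 8}.
That's 3 components.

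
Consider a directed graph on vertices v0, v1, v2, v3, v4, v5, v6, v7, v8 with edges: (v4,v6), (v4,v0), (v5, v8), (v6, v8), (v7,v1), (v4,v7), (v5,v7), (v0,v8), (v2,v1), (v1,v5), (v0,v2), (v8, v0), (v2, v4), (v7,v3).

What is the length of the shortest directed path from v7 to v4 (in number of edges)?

6

Distance 0: v7.
Distance 1: v1, v3.
Distance 2: v5.
Distance 3: v8.
Distance 4: v0.
Distance 5: v2.
Distance 6: v4 — contains v4.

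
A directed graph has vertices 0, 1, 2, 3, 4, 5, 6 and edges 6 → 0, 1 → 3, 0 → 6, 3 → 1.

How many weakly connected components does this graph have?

From 0: component {0, 6}.
From 1: component {1, 3}.
From 2: component {2}.
From 4: component {4}.
From 5: component {5}.
That's 5 components.

5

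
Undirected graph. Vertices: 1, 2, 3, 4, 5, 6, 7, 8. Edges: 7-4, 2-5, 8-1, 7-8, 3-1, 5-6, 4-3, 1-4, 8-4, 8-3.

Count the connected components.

From 1: component {1, 3, 4, 7, 8}.
From 2: component {2, 5, 6}.
That's 2 components.

2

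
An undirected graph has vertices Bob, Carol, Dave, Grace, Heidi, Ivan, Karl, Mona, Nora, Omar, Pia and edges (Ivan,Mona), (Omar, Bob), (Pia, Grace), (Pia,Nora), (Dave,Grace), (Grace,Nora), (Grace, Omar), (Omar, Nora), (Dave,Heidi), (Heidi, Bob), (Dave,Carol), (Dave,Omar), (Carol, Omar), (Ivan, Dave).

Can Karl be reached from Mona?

No

Explore from Mona.
Distance 1: reach Ivan.
Distance 2: reach Dave.
Distance 3: reach Carol, Grace, Heidi, Omar.
Distance 4: reach Bob, Nora, Pia.
The search is exhausted without reaching Karl; it lies in a different component.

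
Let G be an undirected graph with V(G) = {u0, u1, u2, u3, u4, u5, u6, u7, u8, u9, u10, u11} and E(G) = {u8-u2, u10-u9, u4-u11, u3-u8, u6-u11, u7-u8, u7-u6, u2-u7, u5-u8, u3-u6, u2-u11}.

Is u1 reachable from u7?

No

Explore from u7.
Distance 1: reach u2, u6, u8.
Distance 2: reach u3, u5, u11.
Distance 3: reach u4.
The search is exhausted without reaching u1; it lies in a different component.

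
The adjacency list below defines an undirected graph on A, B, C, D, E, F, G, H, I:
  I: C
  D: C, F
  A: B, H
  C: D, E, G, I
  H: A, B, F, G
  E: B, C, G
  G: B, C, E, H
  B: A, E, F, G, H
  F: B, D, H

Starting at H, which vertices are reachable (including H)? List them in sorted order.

A, B, C, D, E, F, G, H, I

Start at H.
Its neighbours: A, B, F, G.
Then their neighbours: C, D, E.
Then next layer: I.
Every vertex is now reached.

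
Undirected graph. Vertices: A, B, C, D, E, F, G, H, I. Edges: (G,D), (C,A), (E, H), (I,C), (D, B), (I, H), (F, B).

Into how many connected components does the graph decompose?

2

From A: component {A, C, E, H, I}.
From B: component {B, D, F, G}.
That's 2 components.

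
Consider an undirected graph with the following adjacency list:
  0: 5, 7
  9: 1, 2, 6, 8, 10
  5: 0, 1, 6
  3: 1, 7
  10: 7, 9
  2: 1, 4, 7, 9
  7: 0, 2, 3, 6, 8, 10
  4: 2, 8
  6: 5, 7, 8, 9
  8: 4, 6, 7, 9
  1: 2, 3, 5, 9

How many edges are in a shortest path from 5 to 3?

Distance 0: 5.
Distance 1: 0, 1, 6.
Distance 2: 2, 3, 7, 8, 9 — contains 3.

2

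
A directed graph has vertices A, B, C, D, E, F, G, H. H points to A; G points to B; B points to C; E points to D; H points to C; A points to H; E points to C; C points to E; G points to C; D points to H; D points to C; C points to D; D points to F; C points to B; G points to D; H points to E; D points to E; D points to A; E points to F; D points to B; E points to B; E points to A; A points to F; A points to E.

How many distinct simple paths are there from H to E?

5

H→A→E
H→C→D→A→E
H→C→D→E
H→C→E
H→E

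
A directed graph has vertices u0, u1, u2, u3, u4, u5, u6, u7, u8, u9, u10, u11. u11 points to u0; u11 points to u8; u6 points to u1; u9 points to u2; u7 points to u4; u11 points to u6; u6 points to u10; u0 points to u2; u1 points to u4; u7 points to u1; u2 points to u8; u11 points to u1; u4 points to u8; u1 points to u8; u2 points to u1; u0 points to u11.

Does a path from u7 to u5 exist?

No

Explore from u7.
Distance 1: reach u1, u4.
Distance 2: reach u8.
The search from u7 is exhausted; no directed path reaches u5.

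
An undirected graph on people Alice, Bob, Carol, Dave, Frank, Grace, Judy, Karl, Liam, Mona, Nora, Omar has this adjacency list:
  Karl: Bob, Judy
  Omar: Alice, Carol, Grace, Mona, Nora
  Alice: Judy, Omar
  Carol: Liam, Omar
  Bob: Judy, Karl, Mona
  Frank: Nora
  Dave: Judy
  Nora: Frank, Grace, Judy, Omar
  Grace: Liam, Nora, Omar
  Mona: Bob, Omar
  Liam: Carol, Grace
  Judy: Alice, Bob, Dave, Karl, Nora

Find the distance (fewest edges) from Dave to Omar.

Distance 0: Dave.
Distance 1: Judy.
Distance 2: Alice, Bob, Karl, Nora.
Distance 3: Frank, Grace, Mona, Omar — contains Omar.

3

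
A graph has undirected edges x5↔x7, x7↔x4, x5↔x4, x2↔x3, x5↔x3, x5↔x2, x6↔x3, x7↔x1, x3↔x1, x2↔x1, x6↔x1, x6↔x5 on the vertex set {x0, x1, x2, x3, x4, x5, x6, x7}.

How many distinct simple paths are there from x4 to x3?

24

x4–x5–x2–x1–x3
x4–x5–x2–x1–x6–x3
x4–x5–x2–x3
x4–x5–x3
x4–x5–x6–x1–x2–x3
x4–x5–x6–x1–x3
x4–x5–x6–x3
x4–x5–x7–x1–x2–x3
... and 16 more.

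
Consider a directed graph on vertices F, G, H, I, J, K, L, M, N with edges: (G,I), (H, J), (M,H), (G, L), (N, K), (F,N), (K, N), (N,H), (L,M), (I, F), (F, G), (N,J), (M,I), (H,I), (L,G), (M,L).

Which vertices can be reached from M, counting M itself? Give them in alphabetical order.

F, G, H, I, J, K, L, M, N

Start at M.
Its neighbours: H, I, L.
Then their neighbours: F, G, J.
Then next layer: N.
Then next layer: K.
Every vertex is now reached.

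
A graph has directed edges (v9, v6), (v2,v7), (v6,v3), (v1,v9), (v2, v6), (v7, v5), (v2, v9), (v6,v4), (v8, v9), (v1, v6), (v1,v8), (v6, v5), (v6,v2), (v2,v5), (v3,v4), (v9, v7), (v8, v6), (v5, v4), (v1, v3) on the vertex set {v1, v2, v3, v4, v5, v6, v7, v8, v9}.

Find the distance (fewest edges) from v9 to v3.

2

Distance 0: v9.
Distance 1: v6, v7.
Distance 2: v2, v3, v4, v5 — contains v3.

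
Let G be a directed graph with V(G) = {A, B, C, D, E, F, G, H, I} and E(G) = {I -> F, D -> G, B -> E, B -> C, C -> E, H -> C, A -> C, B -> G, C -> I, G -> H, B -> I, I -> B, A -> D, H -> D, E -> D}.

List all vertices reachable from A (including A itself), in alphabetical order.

A, B, C, D, E, F, G, H, I

Start at A.
Its neighbours: C, D.
Then their neighbours: E, G, I.
Then next layer: B, F, H.
Every vertex is now reached.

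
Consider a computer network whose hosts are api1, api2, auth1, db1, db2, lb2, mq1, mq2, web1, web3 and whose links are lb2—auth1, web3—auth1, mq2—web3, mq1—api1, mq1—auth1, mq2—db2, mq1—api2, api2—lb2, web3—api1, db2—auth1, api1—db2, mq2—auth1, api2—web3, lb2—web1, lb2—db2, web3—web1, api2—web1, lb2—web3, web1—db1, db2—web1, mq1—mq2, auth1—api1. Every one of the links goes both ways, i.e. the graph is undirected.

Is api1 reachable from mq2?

Yes

Explore from mq2.
Distance 1: reach auth1, db2, mq1, web3.
Distance 2: reach api1, api2, lb2, web1.
Found api1.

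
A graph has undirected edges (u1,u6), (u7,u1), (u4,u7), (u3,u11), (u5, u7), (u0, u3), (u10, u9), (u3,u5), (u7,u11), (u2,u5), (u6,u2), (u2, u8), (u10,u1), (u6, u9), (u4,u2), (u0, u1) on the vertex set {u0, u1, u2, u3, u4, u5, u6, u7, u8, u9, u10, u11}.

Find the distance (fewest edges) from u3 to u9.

4

Distance 0: u3.
Distance 1: u0, u5, u11.
Distance 2: u1, u2, u7.
Distance 3: u4, u6, u8, u10.
Distance 4: u9 — contains u9.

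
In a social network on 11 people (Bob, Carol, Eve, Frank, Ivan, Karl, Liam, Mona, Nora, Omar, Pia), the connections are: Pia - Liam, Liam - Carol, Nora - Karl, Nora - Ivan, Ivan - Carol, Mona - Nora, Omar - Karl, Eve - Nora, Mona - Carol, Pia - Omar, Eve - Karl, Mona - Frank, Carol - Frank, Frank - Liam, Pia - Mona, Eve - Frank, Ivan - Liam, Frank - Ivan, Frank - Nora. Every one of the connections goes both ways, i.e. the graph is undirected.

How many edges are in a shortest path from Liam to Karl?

Distance 0: Liam.
Distance 1: Carol, Frank, Ivan, Pia.
Distance 2: Eve, Mona, Nora, Omar.
Distance 3: Karl — contains Karl.

3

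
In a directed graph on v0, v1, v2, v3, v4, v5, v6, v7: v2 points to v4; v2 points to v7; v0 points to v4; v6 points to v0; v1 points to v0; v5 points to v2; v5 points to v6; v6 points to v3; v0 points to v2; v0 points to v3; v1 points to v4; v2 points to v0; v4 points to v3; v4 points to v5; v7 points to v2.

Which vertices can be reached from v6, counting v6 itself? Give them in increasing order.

v0, v2, v3, v4, v5, v6, v7

Start at v6.
Its neighbours: v0, v3.
Then their neighbours: v2, v4.
Then next layer: v5, v7.
Nothing further is reachable.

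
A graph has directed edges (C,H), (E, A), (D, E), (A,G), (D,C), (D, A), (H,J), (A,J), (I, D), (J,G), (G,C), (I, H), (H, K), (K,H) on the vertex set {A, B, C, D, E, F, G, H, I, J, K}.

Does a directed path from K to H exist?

Yes

Explore from K.
Distance 1: reach H.
Found H.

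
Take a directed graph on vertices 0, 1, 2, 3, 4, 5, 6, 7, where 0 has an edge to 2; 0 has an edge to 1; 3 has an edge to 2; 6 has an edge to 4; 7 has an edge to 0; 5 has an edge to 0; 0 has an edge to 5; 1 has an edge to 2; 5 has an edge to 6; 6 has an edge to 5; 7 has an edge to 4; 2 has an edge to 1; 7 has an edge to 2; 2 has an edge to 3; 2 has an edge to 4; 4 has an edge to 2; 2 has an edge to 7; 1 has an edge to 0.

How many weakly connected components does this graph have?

From 0: component {0, 1, 2, 3, 4, 5, 6, 7}.
That's 1 component.

1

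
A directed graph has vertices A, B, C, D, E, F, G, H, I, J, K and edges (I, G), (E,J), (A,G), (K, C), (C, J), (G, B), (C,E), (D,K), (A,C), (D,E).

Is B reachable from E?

Explore from E.
Distance 1: reach J.
The search from E is exhausted; no directed path reaches B.

No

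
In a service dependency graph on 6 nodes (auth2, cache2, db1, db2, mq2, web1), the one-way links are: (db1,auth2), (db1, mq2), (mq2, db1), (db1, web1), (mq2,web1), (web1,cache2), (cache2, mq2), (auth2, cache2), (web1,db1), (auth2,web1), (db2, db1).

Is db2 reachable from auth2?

Explore from auth2.
Distance 1: reach cache2, web1.
Distance 2: reach db1, mq2.
The search from auth2 is exhausted; no directed path reaches db2.

No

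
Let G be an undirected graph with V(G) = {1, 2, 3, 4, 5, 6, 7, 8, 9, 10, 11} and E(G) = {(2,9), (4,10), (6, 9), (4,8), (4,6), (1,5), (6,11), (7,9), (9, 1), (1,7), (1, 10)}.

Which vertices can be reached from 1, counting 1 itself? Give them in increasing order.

1, 2, 4, 5, 6, 7, 8, 9, 10, 11

Start at 1.
Its neighbours: 5, 7, 9, 10.
Then their neighbours: 2, 4, 6.
Then next layer: 8, 11.
Nothing further is reachable.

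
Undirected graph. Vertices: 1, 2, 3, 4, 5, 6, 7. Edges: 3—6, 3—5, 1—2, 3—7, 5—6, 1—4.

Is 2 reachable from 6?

Explore from 6.
Distance 1: reach 3, 5.
Distance 2: reach 7.
The search is exhausted without reaching 2; it lies in a different component.

No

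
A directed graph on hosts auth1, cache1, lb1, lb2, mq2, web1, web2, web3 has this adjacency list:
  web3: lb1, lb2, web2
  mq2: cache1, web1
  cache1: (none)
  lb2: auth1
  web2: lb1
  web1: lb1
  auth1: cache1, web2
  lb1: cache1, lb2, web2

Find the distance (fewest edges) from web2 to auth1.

Distance 0: web2.
Distance 1: lb1.
Distance 2: cache1, lb2.
Distance 3: auth1 — contains auth1.

3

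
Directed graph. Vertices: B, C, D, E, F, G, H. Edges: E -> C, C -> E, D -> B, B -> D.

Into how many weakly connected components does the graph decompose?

From B: component {B, D}.
From C: component {C, E}.
From F: component {F}.
From G: component {G}.
From H: component {H}.
That's 5 components.

5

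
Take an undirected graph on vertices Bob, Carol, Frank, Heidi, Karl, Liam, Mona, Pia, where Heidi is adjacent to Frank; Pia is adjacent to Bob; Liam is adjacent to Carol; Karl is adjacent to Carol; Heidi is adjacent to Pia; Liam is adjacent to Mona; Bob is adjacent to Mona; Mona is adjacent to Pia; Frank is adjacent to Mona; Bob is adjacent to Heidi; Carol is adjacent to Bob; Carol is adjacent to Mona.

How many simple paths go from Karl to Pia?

15

Karl–Carol–Bob–Heidi–Frank–Mona–Pia
Karl–Carol–Bob–Heidi–Pia
Karl–Carol–Bob–Mona–Frank–Heidi–Pia
Karl–Carol–Bob–Mona–Pia
Karl–Carol–Bob–Pia
Karl–Carol–Liam–Mona–Bob–Heidi–Pia
Karl–Carol–Liam–Mona–Bob–Pia
Karl–Carol–Liam–Mona–Frank–Heidi–Bob–Pia
Karl–Carol–Liam–Mona–Frank–Heidi–Pia
Karl–Carol–Liam–Mona–Pia
Karl–Carol–Mona–Bob–Heidi–Pia
Karl–Carol–Mona–Bob–Pia
Karl–Carol–Mona–Frank–Heidi–Bob–Pia
Karl–Carol–Mona–Frank–Heidi–Pia
Karl–Carol–Mona–Pia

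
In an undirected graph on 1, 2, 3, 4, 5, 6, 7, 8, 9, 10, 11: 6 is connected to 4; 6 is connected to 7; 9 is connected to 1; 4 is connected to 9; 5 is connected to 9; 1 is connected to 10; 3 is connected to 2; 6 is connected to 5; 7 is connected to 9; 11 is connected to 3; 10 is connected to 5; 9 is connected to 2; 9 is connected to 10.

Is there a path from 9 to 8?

No

Explore from 9.
Distance 1: reach 1, 2, 4, 5, 7, 10.
Distance 2: reach 3, 6.
Distance 3: reach 11.
The search is exhausted without reaching 8; it lies in a different component.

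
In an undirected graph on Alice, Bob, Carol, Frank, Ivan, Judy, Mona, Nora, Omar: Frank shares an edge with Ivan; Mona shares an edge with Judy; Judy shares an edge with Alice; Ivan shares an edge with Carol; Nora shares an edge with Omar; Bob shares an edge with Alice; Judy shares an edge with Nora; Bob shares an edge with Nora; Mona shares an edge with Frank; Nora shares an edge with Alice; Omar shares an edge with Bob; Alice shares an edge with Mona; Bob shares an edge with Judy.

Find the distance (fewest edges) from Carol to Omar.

6

Distance 0: Carol.
Distance 1: Ivan.
Distance 2: Frank.
Distance 3: Mona.
Distance 4: Alice, Judy.
Distance 5: Bob, Nora.
Distance 6: Omar — contains Omar.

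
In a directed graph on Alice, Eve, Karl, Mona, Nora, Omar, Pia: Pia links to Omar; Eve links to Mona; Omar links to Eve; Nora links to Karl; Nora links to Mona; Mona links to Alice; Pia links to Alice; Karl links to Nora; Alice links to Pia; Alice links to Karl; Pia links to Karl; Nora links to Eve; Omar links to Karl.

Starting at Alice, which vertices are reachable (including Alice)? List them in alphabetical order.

Start at Alice.
Its neighbours: Karl, Pia.
Then their neighbours: Nora, Omar.
Then next layer: Eve, Mona.
Every vertex is now reached.

Alice, Eve, Karl, Mona, Nora, Omar, Pia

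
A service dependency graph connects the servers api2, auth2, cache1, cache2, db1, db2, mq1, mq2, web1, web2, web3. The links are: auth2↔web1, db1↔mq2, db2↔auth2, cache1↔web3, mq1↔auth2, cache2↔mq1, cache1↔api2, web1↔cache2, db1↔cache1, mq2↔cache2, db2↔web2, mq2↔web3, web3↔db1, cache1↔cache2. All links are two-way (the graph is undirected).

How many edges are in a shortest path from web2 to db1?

6

Distance 0: web2.
Distance 1: db2.
Distance 2: auth2.
Distance 3: mq1, web1.
Distance 4: cache2.
Distance 5: cache1, mq2.
Distance 6: api2, db1, web3 — contains db1.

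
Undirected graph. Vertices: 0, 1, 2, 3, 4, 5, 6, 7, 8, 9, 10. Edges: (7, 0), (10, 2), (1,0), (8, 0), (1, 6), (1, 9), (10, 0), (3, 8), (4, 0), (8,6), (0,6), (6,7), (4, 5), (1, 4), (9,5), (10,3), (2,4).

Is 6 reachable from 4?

Yes

Explore from 4.
Distance 1: reach 0, 1, 2, 5.
Distance 2: reach 6, 7, 8, 9, 10.
Found 6.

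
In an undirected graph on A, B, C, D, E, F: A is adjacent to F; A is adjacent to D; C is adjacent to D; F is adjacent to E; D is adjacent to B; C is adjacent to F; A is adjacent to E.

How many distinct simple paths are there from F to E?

3

F–A–E
F–C–D–A–E
F–E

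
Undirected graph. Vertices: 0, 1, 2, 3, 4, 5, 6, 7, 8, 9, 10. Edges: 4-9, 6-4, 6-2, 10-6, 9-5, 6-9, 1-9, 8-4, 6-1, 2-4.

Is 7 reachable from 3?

No

3 has no edges, so nothing is reachable from it.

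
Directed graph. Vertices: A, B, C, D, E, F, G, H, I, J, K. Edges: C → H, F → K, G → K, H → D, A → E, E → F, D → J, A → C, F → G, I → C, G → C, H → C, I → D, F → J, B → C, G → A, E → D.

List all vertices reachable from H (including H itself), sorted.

C, D, H, J

Start at H.
Its neighbours: C, D.
Then their neighbours: J.
Nothing further is reachable.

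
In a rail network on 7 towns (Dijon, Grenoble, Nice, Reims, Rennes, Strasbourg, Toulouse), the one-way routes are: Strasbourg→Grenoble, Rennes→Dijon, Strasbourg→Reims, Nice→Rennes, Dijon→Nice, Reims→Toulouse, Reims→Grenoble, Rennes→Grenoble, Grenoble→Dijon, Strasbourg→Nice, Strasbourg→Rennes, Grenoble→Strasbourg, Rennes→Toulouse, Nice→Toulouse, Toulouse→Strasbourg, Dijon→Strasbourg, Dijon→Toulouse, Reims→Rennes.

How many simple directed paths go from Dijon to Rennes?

9

Dijon→Nice→Rennes
Dijon→Nice→Toulouse→Strasbourg→Reims→Rennes
Dijon→Nice→Toulouse→Strasbourg→Rennes
Dijon→Strasbourg→Nice→Rennes
Dijon→Strasbourg→Reims→Rennes
Dijon→Strasbourg→Rennes
Dijon→Toulouse→Strasbourg→Nice→Rennes
Dijon→Toulouse→Strasbourg→Reims→Rennes
Dijon→Toulouse→Strasbourg→Rennes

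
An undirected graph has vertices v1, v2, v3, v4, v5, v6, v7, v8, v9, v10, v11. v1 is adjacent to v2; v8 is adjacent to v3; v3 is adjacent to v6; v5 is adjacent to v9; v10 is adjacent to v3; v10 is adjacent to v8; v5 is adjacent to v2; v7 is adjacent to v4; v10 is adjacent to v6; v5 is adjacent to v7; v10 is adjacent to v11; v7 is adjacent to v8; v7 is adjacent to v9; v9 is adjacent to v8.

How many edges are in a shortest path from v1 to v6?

Distance 0: v1.
Distance 1: v2.
Distance 2: v5.
Distance 3: v7, v9.
Distance 4: v4, v8.
Distance 5: v3, v10.
Distance 6: v6, v11 — contains v6.

6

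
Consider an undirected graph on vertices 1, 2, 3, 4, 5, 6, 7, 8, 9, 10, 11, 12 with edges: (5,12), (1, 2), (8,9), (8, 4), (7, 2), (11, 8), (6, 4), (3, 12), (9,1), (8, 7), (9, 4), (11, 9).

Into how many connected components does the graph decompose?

From 1: component {1, 2, 4, 6, 7, 8, 9, 11}.
From 3: component {3, 5, 12}.
From 10: component {10}.
That's 3 components.

3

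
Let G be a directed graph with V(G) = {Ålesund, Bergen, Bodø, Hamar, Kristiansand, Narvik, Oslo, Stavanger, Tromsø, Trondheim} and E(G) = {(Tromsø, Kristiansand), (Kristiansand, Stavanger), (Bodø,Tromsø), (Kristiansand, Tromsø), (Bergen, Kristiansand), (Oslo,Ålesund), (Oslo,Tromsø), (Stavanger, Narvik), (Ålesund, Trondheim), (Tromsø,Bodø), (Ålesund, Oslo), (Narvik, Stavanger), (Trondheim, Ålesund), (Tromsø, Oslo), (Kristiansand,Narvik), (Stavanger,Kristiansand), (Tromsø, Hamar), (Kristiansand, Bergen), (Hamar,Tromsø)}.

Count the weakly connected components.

1

From Ålesund: component {Ålesund, Bergen, Bodø, Hamar, Kristiansand, Narvik, Oslo, Stavanger, Tromsø, Trondheim}.
That's 1 component.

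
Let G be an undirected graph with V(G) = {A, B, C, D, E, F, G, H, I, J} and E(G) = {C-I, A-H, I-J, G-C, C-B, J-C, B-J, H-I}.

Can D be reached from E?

No

E has no edges, so nothing is reachable from it.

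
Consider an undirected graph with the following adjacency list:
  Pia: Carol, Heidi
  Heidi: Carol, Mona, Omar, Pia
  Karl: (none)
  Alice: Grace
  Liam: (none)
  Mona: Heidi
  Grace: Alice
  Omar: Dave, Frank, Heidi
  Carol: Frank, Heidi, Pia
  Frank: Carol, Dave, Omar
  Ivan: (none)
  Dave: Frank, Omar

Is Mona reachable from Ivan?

Ivan has no edges, so nothing is reachable from it.

No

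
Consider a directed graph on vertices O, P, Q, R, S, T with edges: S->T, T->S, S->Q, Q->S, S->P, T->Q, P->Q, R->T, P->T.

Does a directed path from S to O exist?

No

Explore from S.
Distance 1: reach P, Q, T.
The search from S is exhausted; no directed path reaches O.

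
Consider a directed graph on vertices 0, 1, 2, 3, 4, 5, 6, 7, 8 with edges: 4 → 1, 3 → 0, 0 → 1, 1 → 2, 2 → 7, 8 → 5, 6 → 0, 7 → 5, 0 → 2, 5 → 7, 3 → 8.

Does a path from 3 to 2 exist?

Explore from 3.
Distance 1: reach 0, 8.
Distance 2: reach 1, 2, 5.
Found 2.

Yes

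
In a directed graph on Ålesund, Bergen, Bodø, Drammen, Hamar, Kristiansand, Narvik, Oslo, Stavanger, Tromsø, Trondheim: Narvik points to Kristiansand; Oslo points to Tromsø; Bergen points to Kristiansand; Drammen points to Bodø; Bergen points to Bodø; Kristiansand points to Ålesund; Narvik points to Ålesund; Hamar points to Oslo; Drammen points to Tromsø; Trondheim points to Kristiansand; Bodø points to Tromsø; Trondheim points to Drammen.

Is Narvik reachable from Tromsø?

Tromsø has no outgoing edges, so nothing is reachable from it.

No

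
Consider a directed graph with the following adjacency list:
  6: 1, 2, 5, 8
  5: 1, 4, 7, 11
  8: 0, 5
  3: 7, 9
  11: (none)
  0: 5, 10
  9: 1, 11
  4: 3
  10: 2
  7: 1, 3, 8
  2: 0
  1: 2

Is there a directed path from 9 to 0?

Yes

Explore from 9.
Distance 1: reach 1, 11.
Distance 2: reach 2.
Distance 3: reach 0.
Found 0.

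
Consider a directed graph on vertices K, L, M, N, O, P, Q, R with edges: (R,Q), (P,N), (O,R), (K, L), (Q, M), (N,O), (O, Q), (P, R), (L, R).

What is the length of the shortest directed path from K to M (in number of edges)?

Distance 0: K.
Distance 1: L.
Distance 2: R.
Distance 3: Q.
Distance 4: M — contains M.

4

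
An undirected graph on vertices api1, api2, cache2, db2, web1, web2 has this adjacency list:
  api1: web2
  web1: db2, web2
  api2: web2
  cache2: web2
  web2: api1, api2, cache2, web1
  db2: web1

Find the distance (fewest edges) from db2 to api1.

Distance 0: db2.
Distance 1: web1.
Distance 2: web2.
Distance 3: api1, api2, cache2 — contains api1.

3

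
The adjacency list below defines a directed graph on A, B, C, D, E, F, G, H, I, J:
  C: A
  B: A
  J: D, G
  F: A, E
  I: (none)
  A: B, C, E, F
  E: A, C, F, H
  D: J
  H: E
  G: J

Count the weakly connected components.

From A: component {A, B, C, E, F, H}.
From D: component {D, G, J}.
From I: component {I}.
That's 3 components.

3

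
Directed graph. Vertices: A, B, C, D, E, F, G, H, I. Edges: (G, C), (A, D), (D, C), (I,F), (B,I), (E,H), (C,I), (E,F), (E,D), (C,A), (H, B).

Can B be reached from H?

Explore from H.
Distance 1: reach B.
Found B.

Yes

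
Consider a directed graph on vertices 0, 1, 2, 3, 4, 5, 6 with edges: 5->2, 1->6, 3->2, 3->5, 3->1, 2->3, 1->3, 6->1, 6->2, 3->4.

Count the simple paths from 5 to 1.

1

5→2→3→1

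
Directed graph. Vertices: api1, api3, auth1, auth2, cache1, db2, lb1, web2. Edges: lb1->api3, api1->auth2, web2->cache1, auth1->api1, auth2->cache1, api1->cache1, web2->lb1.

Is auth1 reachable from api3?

api3 has no outgoing edges, so nothing is reachable from it.

No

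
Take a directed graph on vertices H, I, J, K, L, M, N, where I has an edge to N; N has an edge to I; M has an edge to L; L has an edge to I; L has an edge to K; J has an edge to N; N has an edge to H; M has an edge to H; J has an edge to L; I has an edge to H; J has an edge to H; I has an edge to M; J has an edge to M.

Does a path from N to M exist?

Yes

Explore from N.
Distance 1: reach H, I.
Distance 2: reach M.
Found M.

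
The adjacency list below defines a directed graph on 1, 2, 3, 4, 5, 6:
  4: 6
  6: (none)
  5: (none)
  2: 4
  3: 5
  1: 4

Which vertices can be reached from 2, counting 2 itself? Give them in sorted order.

Start at 2.
Its neighbours: 4.
Then their neighbours: 6.
Nothing further is reachable.

2, 4, 6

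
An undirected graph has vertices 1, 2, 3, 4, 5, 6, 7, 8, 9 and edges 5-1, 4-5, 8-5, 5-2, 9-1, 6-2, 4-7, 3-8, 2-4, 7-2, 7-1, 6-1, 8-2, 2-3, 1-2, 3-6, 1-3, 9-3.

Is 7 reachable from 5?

Explore from 5.
Distance 1: reach 1, 2, 4, 8.
Distance 2: reach 3, 6, 7, 9.
Found 7.

Yes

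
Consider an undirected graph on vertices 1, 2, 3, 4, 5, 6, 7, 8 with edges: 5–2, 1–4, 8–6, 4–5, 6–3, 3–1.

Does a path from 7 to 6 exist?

No

7 has no edges, so nothing is reachable from it.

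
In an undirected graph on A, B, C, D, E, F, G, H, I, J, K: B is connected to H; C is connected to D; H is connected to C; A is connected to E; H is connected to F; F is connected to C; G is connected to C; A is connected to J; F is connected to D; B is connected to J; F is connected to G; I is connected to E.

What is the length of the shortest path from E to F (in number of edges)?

5

Distance 0: E.
Distance 1: A, I.
Distance 2: J.
Distance 3: B.
Distance 4: H.
Distance 5: C, F — contains F.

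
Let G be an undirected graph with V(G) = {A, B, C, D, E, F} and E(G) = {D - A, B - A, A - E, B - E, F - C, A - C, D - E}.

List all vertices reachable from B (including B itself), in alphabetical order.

Start at B.
Its neighbours: A, E.
Then their neighbours: C, D.
Then next layer: F.
Every vertex is now reached.

A, B, C, D, E, F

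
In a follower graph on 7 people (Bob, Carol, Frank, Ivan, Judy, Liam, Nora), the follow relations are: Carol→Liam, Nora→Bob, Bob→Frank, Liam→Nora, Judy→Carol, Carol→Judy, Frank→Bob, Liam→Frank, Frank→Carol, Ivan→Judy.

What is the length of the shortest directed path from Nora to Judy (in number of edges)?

Distance 0: Nora.
Distance 1: Bob.
Distance 2: Frank.
Distance 3: Carol.
Distance 4: Judy, Liam — contains Judy.

4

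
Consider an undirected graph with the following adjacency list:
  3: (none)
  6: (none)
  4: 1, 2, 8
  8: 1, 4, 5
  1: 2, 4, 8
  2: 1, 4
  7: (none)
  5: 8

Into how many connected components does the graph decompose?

From 1: component {1, 2, 4, 5, 8}.
From 3: component {3}.
From 6: component {6}.
From 7: component {7}.
That's 4 components.

4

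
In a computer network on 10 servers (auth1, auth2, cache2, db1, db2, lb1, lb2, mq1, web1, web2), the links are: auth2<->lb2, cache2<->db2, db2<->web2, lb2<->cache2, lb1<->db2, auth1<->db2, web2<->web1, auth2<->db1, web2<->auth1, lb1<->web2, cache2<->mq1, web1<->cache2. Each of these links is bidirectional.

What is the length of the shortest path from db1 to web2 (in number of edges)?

Distance 0: db1.
Distance 1: auth2.
Distance 2: lb2.
Distance 3: cache2.
Distance 4: db2, mq1, web1.
Distance 5: auth1, lb1, web2 — contains web2.

5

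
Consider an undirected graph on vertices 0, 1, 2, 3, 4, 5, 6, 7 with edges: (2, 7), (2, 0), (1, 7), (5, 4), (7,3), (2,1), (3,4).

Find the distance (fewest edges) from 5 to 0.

5

Distance 0: 5.
Distance 1: 4.
Distance 2: 3.
Distance 3: 7.
Distance 4: 1, 2.
Distance 5: 0 — contains 0.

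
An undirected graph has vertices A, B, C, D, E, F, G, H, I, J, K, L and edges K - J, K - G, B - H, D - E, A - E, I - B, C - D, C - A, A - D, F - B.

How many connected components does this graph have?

4

From A: component {A, C, D, E}.
From B: component {B, F, H, I}.
From G: component {G, J, K}.
From L: component {L}.
That's 4 components.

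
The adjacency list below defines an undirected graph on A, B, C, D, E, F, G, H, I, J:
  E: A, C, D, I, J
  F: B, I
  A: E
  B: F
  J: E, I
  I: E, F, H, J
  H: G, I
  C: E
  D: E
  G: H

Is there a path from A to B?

Yes

Explore from A.
Distance 1: reach E.
Distance 2: reach C, D, I, J.
Distance 3: reach F, H.
Distance 4: reach B, G.
Found B.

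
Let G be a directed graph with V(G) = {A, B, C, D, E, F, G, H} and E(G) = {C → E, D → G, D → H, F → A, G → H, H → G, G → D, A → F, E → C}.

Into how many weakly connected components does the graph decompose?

4

From A: component {A, F}.
From B: component {B}.
From C: component {C, E}.
From D: component {D, G, H}.
That's 4 components.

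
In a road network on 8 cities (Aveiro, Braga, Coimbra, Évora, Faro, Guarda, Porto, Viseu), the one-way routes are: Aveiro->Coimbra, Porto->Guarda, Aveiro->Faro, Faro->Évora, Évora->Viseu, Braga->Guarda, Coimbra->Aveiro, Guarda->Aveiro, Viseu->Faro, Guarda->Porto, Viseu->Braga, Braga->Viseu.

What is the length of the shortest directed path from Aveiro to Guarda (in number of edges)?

5

Distance 0: Aveiro.
Distance 1: Coimbra, Faro.
Distance 2: Évora.
Distance 3: Viseu.
Distance 4: Braga.
Distance 5: Guarda — contains Guarda.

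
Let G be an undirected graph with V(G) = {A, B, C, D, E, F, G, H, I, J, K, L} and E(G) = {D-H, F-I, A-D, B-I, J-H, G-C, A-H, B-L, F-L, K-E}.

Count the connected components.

From A: component {A, D, H, J}.
From B: component {B, F, I, L}.
From C: component {C, G}.
From E: component {E, K}.
That's 4 components.

4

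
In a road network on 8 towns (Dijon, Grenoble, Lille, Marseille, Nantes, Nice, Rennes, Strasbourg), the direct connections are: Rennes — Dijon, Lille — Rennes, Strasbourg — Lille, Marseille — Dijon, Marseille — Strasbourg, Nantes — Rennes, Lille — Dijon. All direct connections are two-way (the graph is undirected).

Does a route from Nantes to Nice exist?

No

Explore from Nantes.
Distance 1: reach Rennes.
Distance 2: reach Dijon, Lille.
Distance 3: reach Marseille, Strasbourg.
The search is exhausted without reaching Nice; it lies in a different component.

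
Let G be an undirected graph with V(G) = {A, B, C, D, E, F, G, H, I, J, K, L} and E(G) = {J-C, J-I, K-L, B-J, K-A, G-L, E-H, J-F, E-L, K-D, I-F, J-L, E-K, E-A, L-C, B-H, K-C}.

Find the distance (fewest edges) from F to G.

3

Distance 0: F.
Distance 1: I, J.
Distance 2: B, C, L.
Distance 3: E, G, H, K — contains G.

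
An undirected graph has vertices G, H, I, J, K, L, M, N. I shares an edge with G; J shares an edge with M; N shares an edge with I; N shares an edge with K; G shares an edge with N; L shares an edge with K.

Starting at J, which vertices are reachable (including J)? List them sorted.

Start at J.
Its neighbours: M.
Nothing further is reachable.

J, M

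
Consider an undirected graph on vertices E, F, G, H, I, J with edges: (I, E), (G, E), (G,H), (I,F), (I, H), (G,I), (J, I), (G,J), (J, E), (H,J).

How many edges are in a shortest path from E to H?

Distance 0: E.
Distance 1: G, I, J.
Distance 2: F, H — contains H.

2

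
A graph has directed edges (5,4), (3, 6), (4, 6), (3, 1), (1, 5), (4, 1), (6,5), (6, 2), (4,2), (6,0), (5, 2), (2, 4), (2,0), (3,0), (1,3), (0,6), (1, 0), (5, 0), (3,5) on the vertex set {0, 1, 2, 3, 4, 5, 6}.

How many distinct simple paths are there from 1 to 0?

19

1→0
1→3→0
1→3→5→0
1→3→5→2→0
1→3→5→2→4→6→0
1→3→5→4→2→0
1→3→5→4→6→0
1→3→5→4→6→2→0
... and 11 more.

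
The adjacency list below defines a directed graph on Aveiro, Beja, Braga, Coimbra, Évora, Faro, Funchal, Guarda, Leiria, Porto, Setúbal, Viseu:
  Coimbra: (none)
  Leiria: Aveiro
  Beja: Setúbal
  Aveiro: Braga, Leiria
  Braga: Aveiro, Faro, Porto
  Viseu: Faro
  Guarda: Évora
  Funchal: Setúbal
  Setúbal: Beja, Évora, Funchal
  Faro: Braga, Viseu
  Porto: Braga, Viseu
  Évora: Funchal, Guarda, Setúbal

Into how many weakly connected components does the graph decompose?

3

From Aveiro: component {Aveiro, Braga, Faro, Leiria, Porto, Viseu}.
From Beja: component {Beja, Évora, Funchal, Guarda, Setúbal}.
From Coimbra: component {Coimbra}.
That's 3 components.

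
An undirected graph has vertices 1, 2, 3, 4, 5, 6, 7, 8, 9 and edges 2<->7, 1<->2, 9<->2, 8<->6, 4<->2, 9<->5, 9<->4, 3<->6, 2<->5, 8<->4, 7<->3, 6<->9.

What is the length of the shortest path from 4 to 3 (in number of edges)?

3

Distance 0: 4.
Distance 1: 2, 8, 9.
Distance 2: 1, 5, 6, 7.
Distance 3: 3 — contains 3.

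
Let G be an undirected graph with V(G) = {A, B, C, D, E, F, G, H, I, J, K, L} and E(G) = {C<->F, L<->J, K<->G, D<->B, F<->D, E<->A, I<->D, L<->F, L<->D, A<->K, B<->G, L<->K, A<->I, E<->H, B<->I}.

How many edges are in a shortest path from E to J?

Distance 0: E.
Distance 1: A, H.
Distance 2: I, K.
Distance 3: B, D, G, L.
Distance 4: F, J — contains J.

4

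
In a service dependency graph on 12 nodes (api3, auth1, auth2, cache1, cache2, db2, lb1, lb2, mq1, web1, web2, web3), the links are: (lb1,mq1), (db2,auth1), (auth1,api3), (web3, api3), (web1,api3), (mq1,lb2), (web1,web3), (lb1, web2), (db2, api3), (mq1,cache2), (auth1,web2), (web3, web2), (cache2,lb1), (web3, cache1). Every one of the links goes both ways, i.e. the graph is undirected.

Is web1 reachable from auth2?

auth2 has no edges, so nothing is reachable from it.

No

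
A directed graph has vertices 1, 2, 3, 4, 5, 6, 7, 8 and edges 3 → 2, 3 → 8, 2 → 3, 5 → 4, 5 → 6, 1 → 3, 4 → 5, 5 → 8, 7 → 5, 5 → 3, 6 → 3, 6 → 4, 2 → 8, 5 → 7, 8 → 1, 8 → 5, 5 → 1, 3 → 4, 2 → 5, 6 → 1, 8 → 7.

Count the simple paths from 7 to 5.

7→5

1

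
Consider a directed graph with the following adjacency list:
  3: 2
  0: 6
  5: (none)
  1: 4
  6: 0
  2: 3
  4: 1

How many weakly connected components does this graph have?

4

From 0: component {0, 6}.
From 1: component {1, 4}.
From 2: component {2, 3}.
From 5: component {5}.
That's 4 components.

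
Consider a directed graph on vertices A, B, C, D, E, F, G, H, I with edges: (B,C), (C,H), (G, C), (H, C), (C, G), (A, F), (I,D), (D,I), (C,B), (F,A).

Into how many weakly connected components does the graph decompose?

From A: component {A, F}.
From B: component {B, C, G, H}.
From D: component {D, I}.
From E: component {E}.
That's 4 components.

4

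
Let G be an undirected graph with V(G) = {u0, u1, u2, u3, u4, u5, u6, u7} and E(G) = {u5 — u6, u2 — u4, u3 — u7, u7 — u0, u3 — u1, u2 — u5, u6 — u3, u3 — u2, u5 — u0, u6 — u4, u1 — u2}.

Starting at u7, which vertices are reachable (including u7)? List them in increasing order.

u0, u1, u2, u3, u4, u5, u6, u7

Start at u7.
Its neighbours: u0, u3.
Then their neighbours: u1, u2, u5, u6.
Then next layer: u4.
Every vertex is now reached.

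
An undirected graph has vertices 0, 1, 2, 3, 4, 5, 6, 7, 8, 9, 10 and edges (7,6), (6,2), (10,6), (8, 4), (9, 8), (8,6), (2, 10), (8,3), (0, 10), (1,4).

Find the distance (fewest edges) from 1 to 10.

4

Distance 0: 1.
Distance 1: 4.
Distance 2: 8.
Distance 3: 3, 6, 9.
Distance 4: 2, 7, 10 — contains 10.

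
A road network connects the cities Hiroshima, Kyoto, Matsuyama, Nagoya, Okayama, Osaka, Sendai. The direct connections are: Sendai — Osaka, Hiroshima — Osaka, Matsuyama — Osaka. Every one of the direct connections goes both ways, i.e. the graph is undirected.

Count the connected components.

From Hiroshima: component {Hiroshima, Matsuyama, Osaka, Sendai}.
From Kyoto: component {Kyoto}.
From Nagoya: component {Nagoya}.
From Okayama: component {Okayama}.
That's 4 components.

4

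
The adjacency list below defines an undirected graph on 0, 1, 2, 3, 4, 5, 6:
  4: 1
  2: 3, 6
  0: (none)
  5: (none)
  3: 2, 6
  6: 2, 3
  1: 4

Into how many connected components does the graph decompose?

From 0: component {0}.
From 1: component {1, 4}.
From 2: component {2, 3, 6}.
From 5: component {5}.
That's 4 components.

4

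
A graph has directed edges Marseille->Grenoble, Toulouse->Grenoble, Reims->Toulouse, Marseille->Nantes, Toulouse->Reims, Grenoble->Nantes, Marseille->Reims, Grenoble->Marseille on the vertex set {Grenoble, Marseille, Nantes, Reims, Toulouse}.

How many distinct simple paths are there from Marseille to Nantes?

Marseille→Grenoble→Nantes
Marseille→Nantes
Marseille→Reims→Toulouse→Grenoble→Nantes

3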